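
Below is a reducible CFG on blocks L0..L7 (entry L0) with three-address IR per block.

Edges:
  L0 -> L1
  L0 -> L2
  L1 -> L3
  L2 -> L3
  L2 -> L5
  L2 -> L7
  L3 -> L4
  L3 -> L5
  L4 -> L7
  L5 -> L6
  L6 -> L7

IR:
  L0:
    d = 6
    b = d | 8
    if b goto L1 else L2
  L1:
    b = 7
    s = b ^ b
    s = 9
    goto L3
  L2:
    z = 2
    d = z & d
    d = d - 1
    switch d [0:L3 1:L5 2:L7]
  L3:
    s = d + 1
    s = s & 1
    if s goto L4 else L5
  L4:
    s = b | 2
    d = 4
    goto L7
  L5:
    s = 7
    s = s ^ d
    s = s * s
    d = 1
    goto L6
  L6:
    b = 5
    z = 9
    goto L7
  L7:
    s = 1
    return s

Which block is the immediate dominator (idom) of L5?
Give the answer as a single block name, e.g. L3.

Answer: L0

Analysis:
idom tree: L1←L0 L2←L0 L3←L0 L4←L3 L5←L0 L6←L5 L7←L0
Dom at joins:
  L3: preds {L1,L2}: {L0,L1} ∩ {L0,L2} = {L0}; idom=L0
  L5: preds {L2,L3}: {L0,L2} ∩ {L0,L3} = {L0}; idom=L0
  L7: preds {L2,L4,L6}: {L0,L2} ∩ {L0,L3,L4} ∩ {L0,L5,L6} = {L0}; idom=L0

idom(L5) = L0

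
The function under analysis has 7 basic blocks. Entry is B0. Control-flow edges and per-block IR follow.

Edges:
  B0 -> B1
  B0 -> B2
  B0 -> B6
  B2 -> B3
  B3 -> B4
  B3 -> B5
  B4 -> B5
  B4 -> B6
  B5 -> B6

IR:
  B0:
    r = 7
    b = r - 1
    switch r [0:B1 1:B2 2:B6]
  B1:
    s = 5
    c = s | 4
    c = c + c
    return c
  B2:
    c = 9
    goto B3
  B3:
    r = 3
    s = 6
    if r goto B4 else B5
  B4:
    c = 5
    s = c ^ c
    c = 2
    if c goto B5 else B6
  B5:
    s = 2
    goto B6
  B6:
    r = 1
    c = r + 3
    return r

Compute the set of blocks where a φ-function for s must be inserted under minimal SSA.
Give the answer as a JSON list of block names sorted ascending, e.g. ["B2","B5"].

idom tree: B1←B0 B2←B0 B3←B2 B4←B3 B5←B3 B6←B0
Dom∩ at merges:
  B5: preds {B3,B4}: {B0,B2,B3} ∩ {B0,B2,B3,B4} = {B0,B2,B3}; idom=B3
  B6: preds {B0,B4,B5}: {B0} ∩ {B0,B2,B3,B4} ∩ {B0,B2,B3,B5} = {B0}; idom=B0

Frontier:
  B5←B3: walk · to B3
  B5←B4: walk B4 to B3
  B6←B0: walk · to B0
  B6←B4: walk B4→B3→B2 to B0
  B6←B5: walk B5→B3→B2 to B0
  DF(B0)=∅
  DF(B1)=∅
  DF(B2)={B6}
  DF(B3)={B6}
  DF(B4)={B5,B6}
  DF(B5)={B6}
  DF(B6)=∅

φ for s: defs {B1,B3,B4,B5}
  DF⁺ = {B5,B6}

Answer: ["B5", "B6"]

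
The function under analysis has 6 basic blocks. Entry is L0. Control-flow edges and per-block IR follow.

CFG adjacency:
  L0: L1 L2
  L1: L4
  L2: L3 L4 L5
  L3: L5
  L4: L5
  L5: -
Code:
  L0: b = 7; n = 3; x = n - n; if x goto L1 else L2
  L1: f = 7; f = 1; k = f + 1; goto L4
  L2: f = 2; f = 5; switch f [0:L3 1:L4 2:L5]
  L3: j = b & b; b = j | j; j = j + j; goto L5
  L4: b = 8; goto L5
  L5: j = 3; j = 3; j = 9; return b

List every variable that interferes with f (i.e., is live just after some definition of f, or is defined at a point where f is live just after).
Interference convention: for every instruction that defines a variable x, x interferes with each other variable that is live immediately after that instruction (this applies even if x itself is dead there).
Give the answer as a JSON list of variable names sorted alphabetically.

Answer: ["b"]

Derivation:
Per-block:
  L0: {b,n,x} / ∅
  L1: {f,k} / ∅
  L2: {f} / ∅
  L3: {b,j} / {b}
  L4: {b} / ∅
  L5: {j} / {b}

Live sets:
  L0: in=∅ out={b}
  L1: in=∅ out=∅
  L2: in={b} out={b}
  L3: in={b} out={b}
  L4: in=∅ out={b}
  L5: in={b} out=∅

Interference:
  b↔{f,j,n,x}
  f↔{b}
  j↔{b}
  k↔∅
  n↔{b}
  x↔{b}

N(f) = ["b"]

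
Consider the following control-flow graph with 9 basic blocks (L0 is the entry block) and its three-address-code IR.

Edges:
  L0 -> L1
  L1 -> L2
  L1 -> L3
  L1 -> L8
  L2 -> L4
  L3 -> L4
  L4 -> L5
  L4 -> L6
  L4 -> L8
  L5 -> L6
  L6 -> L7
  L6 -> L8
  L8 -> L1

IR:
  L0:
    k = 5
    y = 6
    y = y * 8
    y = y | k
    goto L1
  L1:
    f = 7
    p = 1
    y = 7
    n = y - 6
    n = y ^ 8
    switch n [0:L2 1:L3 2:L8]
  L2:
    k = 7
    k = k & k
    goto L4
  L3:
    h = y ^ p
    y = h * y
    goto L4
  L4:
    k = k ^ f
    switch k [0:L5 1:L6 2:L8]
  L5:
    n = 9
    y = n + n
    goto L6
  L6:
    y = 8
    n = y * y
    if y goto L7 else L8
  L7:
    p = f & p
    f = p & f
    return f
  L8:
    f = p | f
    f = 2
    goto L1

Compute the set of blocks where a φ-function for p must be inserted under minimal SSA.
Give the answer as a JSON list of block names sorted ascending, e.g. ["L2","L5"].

Answer: ["L1"]

Analysis:
idom tree: L1←L0 L2←L1 L3←L1 L4←L1 L5←L4 L6←L4 L7←L6 L8←L1
Dom at joins:
  L1: preds {L0,L8}: {L0} ∩ {L0,L1,L8} = {L0}; idom=L0
  L4: preds {L2,L3}: {L0,L1,L2} ∩ {L0,L1,L3} = {L0,L1}; idom=L1
  L6: preds {L4,L5}: {L0,L1,L4} ∩ {L0,L1,L4,L5} = {L0,L1,L4}; idom=L4
  L8: preds {L1,L4,L6}: {L0,L1} ∩ {L0,L1,L4} ∩ {L0,L1,L4,L6} = {L0,L1}; idom=L1

Frontier:
  L1←L0: walk · to L0
  L1←L8: walk L8→L1 to L0
  L4←L2: walk L2 to L1
  L4←L3: walk L3 to L1
  L6←L4: walk · to L4
  L6←L5: walk L5 to L4
  L8←L1: walk · to L1
  L8←L4: walk L4 to L1
  L8←L6: walk L6→L4 to L1
  L0: DF=∅
  L1: DF={L1}
  L2: DF={L4}
  L3: DF={L4}
  L4: DF={L8}
  L5: DF={L6}
  L6: DF={L8}
  L7: DF=∅
  L8: DF={L1}

φ for p: defs {L1,L7}
  DF⁺ = {L1}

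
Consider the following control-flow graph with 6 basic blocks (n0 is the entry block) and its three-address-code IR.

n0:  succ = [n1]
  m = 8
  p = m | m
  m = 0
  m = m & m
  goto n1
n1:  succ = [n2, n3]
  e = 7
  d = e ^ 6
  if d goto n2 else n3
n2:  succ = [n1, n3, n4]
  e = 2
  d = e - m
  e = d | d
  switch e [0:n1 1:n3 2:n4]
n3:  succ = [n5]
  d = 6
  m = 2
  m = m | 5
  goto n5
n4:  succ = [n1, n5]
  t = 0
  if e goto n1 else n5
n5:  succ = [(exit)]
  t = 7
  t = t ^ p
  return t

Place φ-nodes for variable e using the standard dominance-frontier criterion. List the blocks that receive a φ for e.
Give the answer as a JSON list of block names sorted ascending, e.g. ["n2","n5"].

idom tree: n1←n0 n2←n1 n3←n1 n4←n2 n5←n1
Join-block Dom:
  n1: preds {n0,n2,n4}: {n0} ∩ {n0,n1,n2} ∩ {n0,n1,n2,n4} = {n0}; idom=n0
  n3: preds {n1,n2}: {n0,n1} ∩ {n0,n1,n2} = {n0,n1}; idom=n1
  n5: preds {n3,n4}: {n0,n1,n3} ∩ {n0,n1,n2,n4} = {n0,n1}; idom=n1

DF walk-up:
  n1←n0: walk · to n0
  n1←n2: walk n2→n1 to n0
  n1←n4: walk n4→n2→n1 to n0
  n3←n1: walk · to n1
  n3←n2: walk n2 to n1
  n5←n3: walk n3 to n1
  n5←n4: walk n4→n2 to n1
  n0 → ∅
  n1 → {n1}
  n2 → {n1,n3,n5}
  n3 → {n5}
  n4 → {n1,n5}
  n5 → ∅

φ for e: defs {n1,n2}
  DF⁺ = {n1,n3,n5}

Answer: ["n1", "n3", "n5"]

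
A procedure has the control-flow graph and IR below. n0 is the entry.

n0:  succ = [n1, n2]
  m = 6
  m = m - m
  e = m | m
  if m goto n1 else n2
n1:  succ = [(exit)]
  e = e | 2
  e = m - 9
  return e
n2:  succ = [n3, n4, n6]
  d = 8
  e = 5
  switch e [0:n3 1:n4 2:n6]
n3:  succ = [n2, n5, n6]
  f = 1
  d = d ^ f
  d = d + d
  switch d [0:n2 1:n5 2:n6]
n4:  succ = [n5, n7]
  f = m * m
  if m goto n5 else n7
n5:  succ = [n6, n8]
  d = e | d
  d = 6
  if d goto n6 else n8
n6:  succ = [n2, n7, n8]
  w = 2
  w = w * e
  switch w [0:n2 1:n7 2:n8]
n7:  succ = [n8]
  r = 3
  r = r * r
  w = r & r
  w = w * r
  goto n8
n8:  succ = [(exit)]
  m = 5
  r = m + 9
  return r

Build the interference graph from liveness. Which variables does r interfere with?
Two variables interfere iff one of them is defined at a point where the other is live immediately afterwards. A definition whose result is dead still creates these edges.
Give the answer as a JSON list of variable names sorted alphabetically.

Answer: ["w"]

Derivation:
Block summaries:
  n0: {e,m} / ∅
  n1: {e} / {e,m}
  n2: {d,e} / ∅
  n3: {d,f} / {d}
  n4: {f} / {m}
  n5: {d} / {d,e}
  n6: {w} / {e}
  n7: {r,w} / ∅
  n8: {m,r} / ∅

Live sets:
  n0: in=∅ out={e,m}
  n1: in={e,m} out=∅
  n2: in={m} out={d,e,m}
  n3: in={d,e,m} out={d,e,m}
  n4: in={d,e,m} out={d,e,m}
  n5: in={d,e,m} out={e,m}
  n6: in={e,m} out={m}
  n7: in=∅ out=∅
  n8: in=∅ out=∅

Interference:
  d — {e,f,m}
  e — {d,f,m,w}
  f — {d,e,m}
  m — {d,e,f,w}
  r — {w}
  w — {e,m,r}

N(r) = ["w"]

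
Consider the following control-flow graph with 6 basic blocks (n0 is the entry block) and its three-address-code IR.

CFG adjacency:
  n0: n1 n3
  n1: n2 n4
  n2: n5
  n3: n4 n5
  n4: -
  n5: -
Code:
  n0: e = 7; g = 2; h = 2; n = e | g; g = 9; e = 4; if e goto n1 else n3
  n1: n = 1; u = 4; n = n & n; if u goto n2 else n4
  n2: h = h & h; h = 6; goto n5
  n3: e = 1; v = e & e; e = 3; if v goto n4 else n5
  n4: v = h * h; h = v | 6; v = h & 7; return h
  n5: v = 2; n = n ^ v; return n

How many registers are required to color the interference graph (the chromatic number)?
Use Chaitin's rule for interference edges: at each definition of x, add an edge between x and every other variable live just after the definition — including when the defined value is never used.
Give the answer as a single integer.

Answer: 4

Analysis:
Per-block:
  n0: {e,g,h,n} / ∅
  n1: {n,u} / ∅
  n2: {h} / {h}
  n3: {e,v} / ∅
  n4: {h,v} / {h}
  n5: {n,v} / {n}

Liveness:
  n0: in=∅ out={h,n}
  n1: in={h} out={h,n}
  n2: in={h,n} out={n}
  n3: in={h,n} out={h,n}
  n4: in={h} out=∅
  n5: in={n} out=∅

Interference:
  e: {g,h,n,v}
  g: {e,h,n}
  h: {e,g,n,u,v}
  n: {e,g,h,u,v}
  u: {h,n}
  v: {e,h,n}

Chromatic number:
  clique {e,g,h,n} ⇒ need ≥ 4
  assign e→R2 g→R3 h→R0 n→R1 u→R2 v→R3 — no edge inside a register ⇒ χ ≤ 4
  χ = 4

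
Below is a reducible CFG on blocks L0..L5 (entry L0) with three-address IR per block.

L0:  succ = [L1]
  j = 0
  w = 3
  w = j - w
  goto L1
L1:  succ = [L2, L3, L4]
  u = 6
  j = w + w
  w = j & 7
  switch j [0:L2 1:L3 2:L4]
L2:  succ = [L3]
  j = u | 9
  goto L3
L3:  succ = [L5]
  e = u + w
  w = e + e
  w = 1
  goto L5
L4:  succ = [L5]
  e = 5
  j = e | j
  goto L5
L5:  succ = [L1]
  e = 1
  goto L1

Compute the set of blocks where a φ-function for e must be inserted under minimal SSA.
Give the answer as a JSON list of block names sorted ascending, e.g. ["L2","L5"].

Answer: ["L1", "L5"]

Analysis:
idom tree: L1←L0 L2←L1 L3←L1 L4←L1 L5←L1
Join-block Dom:
  L1: preds {L0,L5}: {L0} ∩ {L0,L1,L5} = {L0}; idom=L0
  L3: preds {L1,L2}: {L0,L1} ∩ {L0,L1,L2} = {L0,L1}; idom=L1
  L5: preds {L3,L4}: {L0,L1,L3} ∩ {L0,L1,L4} = {L0,L1}; idom=L1

DF derivation:
  L1←L0: walk · to L0
  L1←L5: walk L5→L1 to L0
  L3←L1: walk · to L1
  L3←L2: walk L2 to L1
  L5←L3: walk L3 to L1
  L5←L4: walk L4 to L1
  L0: DF=∅
  L1: DF={L1}
  L2: DF={L3}
  L3: DF={L5}
  L4: DF={L5}
  L5: DF={L1}

φ for e: defs {L3,L4,L5}
  DF⁺ = {L1,L5}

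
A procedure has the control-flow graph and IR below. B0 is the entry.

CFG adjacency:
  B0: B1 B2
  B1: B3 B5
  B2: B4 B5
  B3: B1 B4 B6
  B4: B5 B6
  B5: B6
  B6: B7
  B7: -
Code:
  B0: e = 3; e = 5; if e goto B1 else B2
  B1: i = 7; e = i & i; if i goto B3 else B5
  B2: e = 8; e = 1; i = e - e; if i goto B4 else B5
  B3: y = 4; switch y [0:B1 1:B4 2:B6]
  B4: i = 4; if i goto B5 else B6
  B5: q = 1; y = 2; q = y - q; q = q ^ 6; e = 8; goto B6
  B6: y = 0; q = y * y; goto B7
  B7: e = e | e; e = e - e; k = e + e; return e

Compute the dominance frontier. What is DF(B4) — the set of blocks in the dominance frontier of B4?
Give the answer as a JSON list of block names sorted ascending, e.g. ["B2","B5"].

idom tree: B1←B0 B2←B0 B3←B1 B4←B0 B5←B0 B6←B0 B7←B6
Join-block Dom:
  B1: preds {B0,B3}: {B0} ∩ {B0,B1,B3} = {B0}; idom=B0
  B4: preds {B2,B3}: {B0,B2} ∩ {B0,B1,B3} = {B0}; idom=B0
  B5: preds {B1,B2,B4}: {B0,B1} ∩ {B0,B2} ∩ {B0,B4} = {B0}; idom=B0
  B6: preds {B3,B4,B5}: {B0,B1,B3} ∩ {B0,B4} ∩ {B0,B5} = {B0}; idom=B0

Frontier:
  join B1 pred B0: · stop@B0
  join B1 pred B3: B3→B1 stop@B0
  join B4 pred B2: B2 stop@B0
  join B4 pred B3: B3→B1 stop@B0
  join B5 pred B1: B1 stop@B0
  join B5 pred B2: B2 stop@B0
  join B5 pred B4: B4 stop@B0
  join B6 pred B3: B3→B1 stop@B0
  join B6 pred B4: B4 stop@B0
  join B6 pred B5: B5 stop@B0
  B0 → ∅
  B1 → {B1,B4,B5,B6}
  B2 → {B4,B5}
  B3 → {B1,B4,B6}
  B4 → {B5,B6}
  B5 → {B6}
  B6 → ∅
  B7 → ∅

DF(B4) = ["B5", "B6"]

Answer: ["B5", "B6"]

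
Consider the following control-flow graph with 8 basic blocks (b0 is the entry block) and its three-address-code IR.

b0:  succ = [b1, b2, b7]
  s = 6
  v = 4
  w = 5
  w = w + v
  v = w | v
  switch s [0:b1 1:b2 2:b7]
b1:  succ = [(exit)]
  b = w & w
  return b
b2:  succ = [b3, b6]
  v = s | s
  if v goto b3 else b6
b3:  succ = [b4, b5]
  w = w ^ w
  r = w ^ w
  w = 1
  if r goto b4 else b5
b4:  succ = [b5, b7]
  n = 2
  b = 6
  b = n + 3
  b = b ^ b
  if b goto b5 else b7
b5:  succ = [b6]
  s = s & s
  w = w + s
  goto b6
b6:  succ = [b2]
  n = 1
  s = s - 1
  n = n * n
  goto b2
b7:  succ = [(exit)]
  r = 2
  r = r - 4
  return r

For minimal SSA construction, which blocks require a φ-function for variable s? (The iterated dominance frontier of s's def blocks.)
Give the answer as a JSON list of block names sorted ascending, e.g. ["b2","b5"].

Answer: ["b2", "b6", "b7"]

Derivation:
idom tree: b1←b0 b2←b0 b3←b2 b4←b3 b5←b3 b6←b2 b7←b0
Dom at joins:
  b2: preds {b0,b6}: {b0} ∩ {b0,b2,b6} = {b0}; idom=b0
  b5: preds {b3,b4}: {b0,b2,b3} ∩ {b0,b2,b3,b4} = {b0,b2,b3}; idom=b3
  b6: preds {b2,b5}: {b0,b2} ∩ {b0,b2,b3,b5} = {b0,b2}; idom=b2
  b7: preds {b0,b4}: {b0} ∩ {b0,b2,b3,b4} = {b0}; idom=b0

DF derivation:
  join b2 pred b0: · stop@b0
  join b2 pred b6: b6→b2 stop@b0
  join b5 pred b3: · stop@b3
  join b5 pred b4: b4 stop@b3
  join b6 pred b2: · stop@b2
  join b6 pred b5: b5→b3 stop@b2
  join b7 pred b0: · stop@b0
  join b7 pred b4: b4→b3→b2 stop@b0
  b0: DF=∅
  b1: DF=∅
  b2: DF={b2,b7}
  b3: DF={b6,b7}
  b4: DF={b5,b7}
  b5: DF={b6}
  b6: DF={b2}
  b7: DF=∅

φ for s: defs {b0,b5,b6}
  DF⁺ = {b2,b6,b7}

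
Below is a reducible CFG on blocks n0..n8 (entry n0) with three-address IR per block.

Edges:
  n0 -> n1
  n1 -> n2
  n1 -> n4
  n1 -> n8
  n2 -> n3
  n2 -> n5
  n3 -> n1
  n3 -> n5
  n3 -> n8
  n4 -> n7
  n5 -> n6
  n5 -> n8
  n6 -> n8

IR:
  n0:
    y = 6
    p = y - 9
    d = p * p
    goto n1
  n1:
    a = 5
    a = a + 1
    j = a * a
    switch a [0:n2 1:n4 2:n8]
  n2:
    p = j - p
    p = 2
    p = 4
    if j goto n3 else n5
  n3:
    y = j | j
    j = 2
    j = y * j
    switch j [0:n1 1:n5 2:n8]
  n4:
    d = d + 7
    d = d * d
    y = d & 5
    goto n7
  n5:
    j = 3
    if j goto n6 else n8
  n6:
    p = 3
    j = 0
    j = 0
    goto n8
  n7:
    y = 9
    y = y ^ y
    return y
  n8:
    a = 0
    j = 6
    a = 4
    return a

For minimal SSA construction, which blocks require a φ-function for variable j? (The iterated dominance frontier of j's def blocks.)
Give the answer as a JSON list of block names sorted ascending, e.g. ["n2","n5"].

idom tree: n1←n0 n2←n1 n3←n2 n4←n1 n5←n2 n6←n5 n7←n4 n8←n1
Dom at joins:
  n1: preds {n0,n3}: {n0} ∩ {n0,n1,n2,n3} = {n0}; idom=n0
  n5: preds {n2,n3}: {n0,n1,n2} ∩ {n0,n1,n2,n3} = {n0,n1,n2}; idom=n2
  n8: preds {n1,n3,n5,n6}: {n0,n1} ∩ {n0,n1,n2,n3} ∩ {n0,n1,n2,n5} ∩ {n0,n1,n2,n5,n6} = {n0,n1}; idom=n1

DF derivation:
  join n1 pred n0: · stop@n0
  join n1 pred n3: n3→n2→n1 stop@n0
  join n5 pred n2: · stop@n2
  join n5 pred n3: n3 stop@n2
  join n8 pred n1: · stop@n1
  join n8 pred n3: n3→n2 stop@n1
  join n8 pred n5: n5→n2 stop@n1
  join n8 pred n6: n6→n5→n2 stop@n1
  n0 → ∅
  n1 → {n1}
  n2 → {n1,n8}
  n3 → {n1,n5,n8}
  n4 → ∅
  n5 → {n8}
  n6 → {n8}
  n7 → ∅
  n8 → ∅

φ for j: defs {n1,n3,n5,n6,n8}
  DF⁺ = {n1,n5,n8}

Answer: ["n1", "n5", "n8"]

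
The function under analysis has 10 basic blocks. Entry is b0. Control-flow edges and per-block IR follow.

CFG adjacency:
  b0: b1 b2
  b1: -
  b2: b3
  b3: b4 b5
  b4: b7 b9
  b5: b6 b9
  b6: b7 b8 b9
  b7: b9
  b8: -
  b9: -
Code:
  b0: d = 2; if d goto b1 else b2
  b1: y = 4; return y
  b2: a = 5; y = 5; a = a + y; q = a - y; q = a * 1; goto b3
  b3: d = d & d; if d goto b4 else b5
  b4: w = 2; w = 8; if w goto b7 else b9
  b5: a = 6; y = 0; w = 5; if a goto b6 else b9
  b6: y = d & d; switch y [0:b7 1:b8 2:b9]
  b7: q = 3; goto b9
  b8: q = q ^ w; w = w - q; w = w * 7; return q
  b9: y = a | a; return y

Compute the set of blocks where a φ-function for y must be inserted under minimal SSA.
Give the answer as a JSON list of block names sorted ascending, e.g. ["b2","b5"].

Answer: ["b7", "b9"]

Working:
idom tree: b1←b0 b2←b0 b3←b2 b4←b3 b5←b3 b6←b5 b7←b3 b8←b6 b9←b3
Dom∩ at merges:
  b7: preds {b4,b6}: {b0,b2,b3,b4} ∩ {b0,b2,b3,b5,b6} = {b0,b2,b3}; idom=b3
  b9: preds {b4,b5,b6,b7}: {b0,b2,b3,b4} ∩ {b0,b2,b3,b5} ∩ {b0,b2,b3,b5,b6} ∩ {b0,b2,b3,b7} = {b0,b2,b3}; idom=b3

Frontier:
  b7←b4: walk b4 to b3
  b7←b6: walk b6→b5 to b3
  b9←b4: walk b4 to b3
  b9←b5: walk b5 to b3
  b9←b6: walk b6→b5 to b3
  b9←b7: walk b7 to b3
  b0 → ∅
  b1 → ∅
  b2 → ∅
  b3 → ∅
  b4 → {b7,b9}
  b5 → {b7,b9}
  b6 → {b7,b9}
  b7 → {b9}
  b8 → ∅
  b9 → ∅

φ for y: defs {b1,b2,b5,b6,b9}
  DF⁺ = {b7,b9}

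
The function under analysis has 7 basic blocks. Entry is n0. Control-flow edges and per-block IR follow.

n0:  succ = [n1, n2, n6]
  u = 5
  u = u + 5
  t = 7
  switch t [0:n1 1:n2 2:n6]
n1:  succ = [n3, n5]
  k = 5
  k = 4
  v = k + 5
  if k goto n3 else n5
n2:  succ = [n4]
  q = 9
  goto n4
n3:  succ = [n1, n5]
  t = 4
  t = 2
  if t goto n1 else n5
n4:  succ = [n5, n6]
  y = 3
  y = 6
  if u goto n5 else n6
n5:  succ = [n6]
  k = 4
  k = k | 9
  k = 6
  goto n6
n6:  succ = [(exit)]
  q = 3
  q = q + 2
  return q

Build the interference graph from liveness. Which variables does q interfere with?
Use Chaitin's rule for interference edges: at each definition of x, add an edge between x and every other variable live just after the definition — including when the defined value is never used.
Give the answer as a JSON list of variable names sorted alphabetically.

Per-block:
  n0 def {t,u} use ∅
  n1 def {k,v} use ∅
  n2 def {q} use ∅
  n3 def {t} use ∅
  n4 def {y} use {u}
  n5 def {k} use ∅
  n6 def {q} use ∅

Liveness:
  n0 li=∅ lo={u}
  n1 li=∅ lo=∅
  n2 li={u} lo={u}
  n3 li=∅ lo=∅
  n4 li={u} lo=∅
  n5 li=∅ lo=∅
  n6 li=∅ lo=∅

Interference:
  k↔{v}
  q↔{u}
  t↔{u}
  u↔{q,t,y}
  v↔{k}
  y↔{u}

N(q) = ["u"]

Answer: ["u"]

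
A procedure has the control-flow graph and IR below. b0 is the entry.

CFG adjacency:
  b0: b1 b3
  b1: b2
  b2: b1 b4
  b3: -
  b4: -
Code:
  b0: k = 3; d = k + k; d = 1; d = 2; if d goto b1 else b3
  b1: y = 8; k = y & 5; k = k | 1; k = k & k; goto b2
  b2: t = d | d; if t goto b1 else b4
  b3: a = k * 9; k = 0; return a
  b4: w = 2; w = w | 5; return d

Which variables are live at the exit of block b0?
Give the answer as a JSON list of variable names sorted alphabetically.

Block summaries:
  b0: {d,k} / ∅
  b1: {k,y} / ∅
  b2: {t} / {d}
  b3: {a,k} / {k}
  b4: {w} / {d}

Live sets:
  b0 li=∅ lo={d,k}
  b1 li={d} lo={d}
  b2 li={d} lo={d}
  b3 li={k} lo=∅
  b4 li={d} lo=∅

live-out(b0) = ["d", "k"]

Answer: ["d", "k"]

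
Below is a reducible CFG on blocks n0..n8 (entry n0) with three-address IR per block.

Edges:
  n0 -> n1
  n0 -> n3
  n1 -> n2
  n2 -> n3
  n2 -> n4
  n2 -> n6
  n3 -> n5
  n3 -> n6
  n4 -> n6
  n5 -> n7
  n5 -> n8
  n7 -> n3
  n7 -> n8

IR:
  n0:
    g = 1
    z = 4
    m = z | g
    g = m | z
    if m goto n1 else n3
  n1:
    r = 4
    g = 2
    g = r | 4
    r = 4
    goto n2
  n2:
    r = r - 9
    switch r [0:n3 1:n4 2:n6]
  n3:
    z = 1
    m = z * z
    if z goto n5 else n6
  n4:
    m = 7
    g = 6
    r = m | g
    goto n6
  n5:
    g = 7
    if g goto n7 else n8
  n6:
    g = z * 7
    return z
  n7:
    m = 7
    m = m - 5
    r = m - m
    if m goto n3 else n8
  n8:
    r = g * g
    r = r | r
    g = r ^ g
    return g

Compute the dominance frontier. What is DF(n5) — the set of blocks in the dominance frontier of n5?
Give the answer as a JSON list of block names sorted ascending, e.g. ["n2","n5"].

idom tree: n1←n0 n2←n1 n3←n0 n4←n2 n5←n3 n6←n0 n7←n5 n8←n5
Join-block Dom:
  n3: preds {n0,n2,n7}: {n0} ∩ {n0,n1,n2} ∩ {n0,n3,n5,n7} = {n0}; idom=n0
  n6: preds {n2,n3,n4}: {n0,n1,n2} ∩ {n0,n3} ∩ {n0,n1,n2,n4} = {n0}; idom=n0
  n8: preds {n5,n7}: {n0,n3,n5} ∩ {n0,n3,n5,n7} = {n0,n3,n5}; idom=n5

DF walk-up:
  join n3 pred n0: · stop@n0
  join n3 pred n2: n2→n1 stop@n0
  join n3 pred n7: n7→n5→n3 stop@n0
  join n6 pred n2: n2→n1 stop@n0
  join n6 pred n3: n3 stop@n0
  join n6 pred n4: n4→n2→n1 stop@n0
  join n8 pred n5: · stop@n5
  join n8 pred n7: n7 stop@n5
  DF(n0)=∅
  DF(n1)={n3,n6}
  DF(n2)={n3,n6}
  DF(n3)={n3,n6}
  DF(n4)={n6}
  DF(n5)={n3}
  DF(n6)=∅
  DF(n7)={n3,n8}
  DF(n8)=∅

DF(n5) = ["n3"]

Answer: ["n3"]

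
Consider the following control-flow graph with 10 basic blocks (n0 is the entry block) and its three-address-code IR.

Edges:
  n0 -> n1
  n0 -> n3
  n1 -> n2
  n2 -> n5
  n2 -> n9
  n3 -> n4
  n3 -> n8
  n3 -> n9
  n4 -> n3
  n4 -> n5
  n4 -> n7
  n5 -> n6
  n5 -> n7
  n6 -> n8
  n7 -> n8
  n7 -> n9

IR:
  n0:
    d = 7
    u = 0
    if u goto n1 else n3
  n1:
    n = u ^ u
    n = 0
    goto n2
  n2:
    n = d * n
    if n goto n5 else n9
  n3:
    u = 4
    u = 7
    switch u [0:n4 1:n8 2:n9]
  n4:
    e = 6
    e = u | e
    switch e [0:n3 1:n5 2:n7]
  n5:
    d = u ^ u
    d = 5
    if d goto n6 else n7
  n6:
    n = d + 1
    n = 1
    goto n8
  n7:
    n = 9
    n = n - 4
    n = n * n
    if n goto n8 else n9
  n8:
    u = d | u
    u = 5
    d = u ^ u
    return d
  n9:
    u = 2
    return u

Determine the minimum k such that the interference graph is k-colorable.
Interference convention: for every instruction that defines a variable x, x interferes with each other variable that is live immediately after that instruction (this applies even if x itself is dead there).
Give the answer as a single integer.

Per-block:
  n0 def {d,u} use ∅
  n1 def {n} use {u}
  n2 def {n} use {d,n}
  n3 def {u} use ∅
  n4 def {e} use {u}
  n5 def {d} use {u}
  n6 def {n} use {d}
  n7 def {n} use ∅
  n8 def {d,u} use {d,u}
  n9 def {u} use ∅

Liveness:
  live n0: ∅→{d,u}
  live n1: {d,u}→{d,n,u}
  live n2: {d,n,u}→{u}
  live n3: {d}→{d,u}
  live n4: {d,u}→{d,u}
  live n5: {u}→{d,u}
  live n6: {d,u}→{d,u}
  live n7: {d,u}→{d,u}
  live n8: {d,u}→∅
  live n9: ∅→∅

Interference:
  d — {e,n,u}
  e — {d,u}
  n — {d,u}
  u — {d,e,n}

Colouring:
  {d,e,u} pairwise interfere (3-clique) ⇒ χ ≥ 3
  assign d→r0 e→r2 n→r2 u→r1 — no edge inside a register ⇒ χ ≤ 3
  χ = 3

Answer: 3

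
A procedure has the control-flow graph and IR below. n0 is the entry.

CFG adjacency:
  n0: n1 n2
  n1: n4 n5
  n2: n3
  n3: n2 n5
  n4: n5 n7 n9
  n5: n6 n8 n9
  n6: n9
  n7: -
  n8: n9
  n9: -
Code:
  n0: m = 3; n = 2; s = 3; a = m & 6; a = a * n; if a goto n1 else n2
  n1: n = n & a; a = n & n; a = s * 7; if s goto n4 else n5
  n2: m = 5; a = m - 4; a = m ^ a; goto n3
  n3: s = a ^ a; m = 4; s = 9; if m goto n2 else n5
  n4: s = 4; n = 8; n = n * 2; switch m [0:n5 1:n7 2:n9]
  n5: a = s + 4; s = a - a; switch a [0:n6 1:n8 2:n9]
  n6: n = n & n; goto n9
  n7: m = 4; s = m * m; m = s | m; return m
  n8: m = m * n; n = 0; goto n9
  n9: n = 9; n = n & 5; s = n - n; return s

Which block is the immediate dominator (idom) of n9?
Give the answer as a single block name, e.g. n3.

idom tree: n1←n0 n2←n0 n3←n2 n4←n1 n5←n0 n6←n5 n7←n4 n8←n5 n9←n0
Dom∩ at merges:
  n2: preds {n0,n3}: {n0} ∩ {n0,n2,n3} = {n0}; idom=n0
  n5: preds {n1,n3,n4}: {n0,n1} ∩ {n0,n2,n3} ∩ {n0,n1,n4} = {n0}; idom=n0
  n9: preds {n4,n5,n6,n8}: {n0,n1,n4} ∩ {n0,n5} ∩ {n0,n5,n6} ∩ {n0,n5,n8} = {n0}; idom=n0

idom(n9) = n0

Answer: n0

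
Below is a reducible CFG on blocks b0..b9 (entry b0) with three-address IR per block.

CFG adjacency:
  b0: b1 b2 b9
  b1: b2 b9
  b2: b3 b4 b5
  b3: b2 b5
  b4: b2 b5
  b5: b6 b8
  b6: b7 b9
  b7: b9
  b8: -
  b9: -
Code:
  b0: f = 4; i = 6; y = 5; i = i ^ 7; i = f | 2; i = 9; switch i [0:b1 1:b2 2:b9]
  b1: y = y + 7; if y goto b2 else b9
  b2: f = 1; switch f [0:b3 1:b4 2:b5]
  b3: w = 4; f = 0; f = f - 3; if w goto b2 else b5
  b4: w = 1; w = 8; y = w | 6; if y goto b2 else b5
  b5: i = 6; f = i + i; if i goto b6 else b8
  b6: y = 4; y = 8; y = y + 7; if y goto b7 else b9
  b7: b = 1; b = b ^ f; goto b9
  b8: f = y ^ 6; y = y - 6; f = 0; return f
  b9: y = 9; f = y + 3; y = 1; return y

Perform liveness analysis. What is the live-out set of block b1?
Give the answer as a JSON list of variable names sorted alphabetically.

Answer: ["y"]

Analysis:
Per-block:
  b0 def {f,i,y} use ∅
  b1 def {y} use {y}
  b2 def {f} use ∅
  b3 def {f,w} use ∅
  b4 def {w,y} use ∅
  b5 def {f,i} use ∅
  b6 def {y} use ∅
  b7 def {b} use {f}
  b8 def {f,y} use {y}
  b9 def {f,y} use ∅

Backward fixpoint:
  b0: in=∅ out={y}
  b1: in={y} out={y}
  b2: in={y} out={y}
  b3: in={y} out={y}
  b4: in=∅ out={y}
  b5: in={y} out={f,y}
  b6: in={f} out={f}
  b7: in={f} out=∅
  b8: in={y} out=∅
  b9: in=∅ out=∅

live-out(b1) = ["y"]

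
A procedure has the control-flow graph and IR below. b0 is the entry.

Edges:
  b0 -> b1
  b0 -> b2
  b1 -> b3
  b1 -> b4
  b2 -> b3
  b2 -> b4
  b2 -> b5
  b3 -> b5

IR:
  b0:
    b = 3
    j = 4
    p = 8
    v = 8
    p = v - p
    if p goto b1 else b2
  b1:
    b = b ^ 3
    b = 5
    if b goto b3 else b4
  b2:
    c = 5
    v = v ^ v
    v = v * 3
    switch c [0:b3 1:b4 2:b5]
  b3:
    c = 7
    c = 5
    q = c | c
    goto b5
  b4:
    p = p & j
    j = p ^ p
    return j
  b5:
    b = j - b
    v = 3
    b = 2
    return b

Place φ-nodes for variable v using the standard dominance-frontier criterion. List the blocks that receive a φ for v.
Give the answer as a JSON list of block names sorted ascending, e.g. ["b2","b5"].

Answer: ["b3", "b4", "b5"]

Derivation:
idom tree: b1←b0 b2←b0 b3←b0 b4←b0 b5←b0
Dom∩ at merges:
  b3: preds {b1,b2}: {b0,b1} ∩ {b0,b2} = {b0}; idom=b0
  b4: preds {b1,b2}: {b0,b1} ∩ {b0,b2} = {b0}; idom=b0
  b5: preds {b2,b3}: {b0,b2} ∩ {b0,b3} = {b0}; idom=b0

DF derivation:
  join b3 pred b1: b1 stop@b0
  join b3 pred b2: b2 stop@b0
  join b4 pred b1: b1 stop@b0
  join b4 pred b2: b2 stop@b0
  join b5 pred b2: b2 stop@b0
  join b5 pred b3: b3 stop@b0
  DF(b0)=∅
  DF(b1)={b3,b4}
  DF(b2)={b3,b4,b5}
  DF(b3)={b5}
  DF(b4)=∅
  DF(b5)=∅

φ for v: defs {b0,b2,b5}
  DF⁺ = {b3,b4,b5}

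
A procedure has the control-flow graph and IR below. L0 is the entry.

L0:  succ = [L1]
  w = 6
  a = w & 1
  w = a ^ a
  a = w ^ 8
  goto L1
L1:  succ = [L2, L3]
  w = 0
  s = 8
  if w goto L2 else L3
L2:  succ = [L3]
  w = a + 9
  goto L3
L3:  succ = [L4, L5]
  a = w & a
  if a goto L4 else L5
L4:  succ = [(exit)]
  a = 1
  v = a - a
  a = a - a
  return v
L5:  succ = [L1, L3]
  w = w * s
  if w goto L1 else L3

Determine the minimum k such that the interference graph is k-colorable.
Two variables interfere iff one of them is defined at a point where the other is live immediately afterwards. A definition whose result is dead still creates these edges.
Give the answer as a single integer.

Answer: 3

Working:
def/use:
  L0: def={a,w} ue=∅
  L1: def={s,w} ue=∅
  L2: def={w} ue={a}
  L3: def={a} ue={a,w}
  L4: def={a,v} ue=∅
  L5: def={w} ue={s,w}

Backward fixpoint:
  L0: in=∅ out={a}
  L1: in={a} out={a,s,w}
  L2: in={a,s} out={a,s,w}
  L3: in={a,s,w} out={a,s,w}
  L4: in=∅ out=∅
  L5: in={a,s,w} out={a,s,w}

Conflict graph:
  a↔{s,v,w}
  s↔{a,w}
  v↔{a}
  w↔{a,s}

Chromatic number:
  lower bound: {a,s,w} mutually conflict ⇒ χ ≥ 3
  3-colouring: R0={a}  R1={s,v}  R2={w}
  χ = 3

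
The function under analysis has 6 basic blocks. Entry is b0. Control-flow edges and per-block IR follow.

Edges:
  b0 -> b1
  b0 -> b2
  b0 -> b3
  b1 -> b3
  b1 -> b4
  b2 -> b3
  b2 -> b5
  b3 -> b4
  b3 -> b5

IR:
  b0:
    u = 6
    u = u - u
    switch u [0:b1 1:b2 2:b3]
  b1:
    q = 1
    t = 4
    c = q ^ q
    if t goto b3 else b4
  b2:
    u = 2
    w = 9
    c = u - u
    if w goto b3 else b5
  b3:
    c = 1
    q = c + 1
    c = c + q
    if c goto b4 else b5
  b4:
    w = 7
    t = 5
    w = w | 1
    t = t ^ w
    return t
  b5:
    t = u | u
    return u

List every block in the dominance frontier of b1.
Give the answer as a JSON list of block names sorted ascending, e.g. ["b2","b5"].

Answer: ["b3", "b4"]

Derivation:
idom tree: b1←b0 b2←b0 b3←b0 b4←b0 b5←b0
Dom∩ at merges:
  b3: preds {b0,b1,b2}: {b0} ∩ {b0,b1} ∩ {b0,b2} = {b0}; idom=b0
  b4: preds {b1,b3}: {b0,b1} ∩ {b0,b3} = {b0}; idom=b0
  b5: preds {b2,b3}: {b0,b2} ∩ {b0,b3} = {b0}; idom=b0

DF derivation:
  join b3 pred b0: · stop@b0
  join b3 pred b1: b1 stop@b0
  join b3 pred b2: b2 stop@b0
  join b4 pred b1: b1 stop@b0
  join b4 pred b3: b3 stop@b0
  join b5 pred b2: b2 stop@b0
  join b5 pred b3: b3 stop@b0
  b0 → ∅
  b1 → {b3,b4}
  b2 → {b3,b5}
  b3 → {b4,b5}
  b4 → ∅
  b5 → ∅

DF(b1) = ["b3", "b4"]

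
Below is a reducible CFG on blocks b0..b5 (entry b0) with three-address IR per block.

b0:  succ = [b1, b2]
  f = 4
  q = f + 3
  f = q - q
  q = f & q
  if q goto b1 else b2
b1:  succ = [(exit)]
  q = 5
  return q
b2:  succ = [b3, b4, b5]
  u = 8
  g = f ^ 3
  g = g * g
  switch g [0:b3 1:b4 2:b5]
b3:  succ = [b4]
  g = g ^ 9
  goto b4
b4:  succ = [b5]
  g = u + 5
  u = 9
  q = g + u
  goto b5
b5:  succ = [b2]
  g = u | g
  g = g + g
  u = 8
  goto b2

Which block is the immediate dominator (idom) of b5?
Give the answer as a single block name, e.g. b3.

Answer: b2

Working:
idom tree: b1←b0 b2←b0 b3←b2 b4←b2 b5←b2
Join-block Dom:
  b2: preds {b0,b5}: {b0} ∩ {b0,b2,b5} = {b0}; idom=b0
  b4: preds {b2,b3}: {b0,b2} ∩ {b0,b2,b3} = {b0,b2}; idom=b2
  b5: preds {b2,b4}: {b0,b2} ∩ {b0,b2,b4} = {b0,b2}; idom=b2

idom(b5) = b2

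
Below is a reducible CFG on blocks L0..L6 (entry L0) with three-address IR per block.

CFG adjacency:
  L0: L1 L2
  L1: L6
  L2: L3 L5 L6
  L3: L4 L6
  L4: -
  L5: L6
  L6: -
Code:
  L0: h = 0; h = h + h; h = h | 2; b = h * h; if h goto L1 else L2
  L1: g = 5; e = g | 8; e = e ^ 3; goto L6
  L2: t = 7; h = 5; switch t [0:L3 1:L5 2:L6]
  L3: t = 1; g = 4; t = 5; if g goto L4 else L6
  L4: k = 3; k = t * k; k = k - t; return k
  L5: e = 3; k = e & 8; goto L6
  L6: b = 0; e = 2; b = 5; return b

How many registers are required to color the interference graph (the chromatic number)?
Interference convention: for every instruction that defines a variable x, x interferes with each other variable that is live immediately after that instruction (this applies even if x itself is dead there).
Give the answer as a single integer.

def/use:
  L0 def {b,h} use ∅
  L1 def {e,g} use ∅
  L2 def {h,t} use ∅
  L3 def {g,t} use ∅
  L4 def {k} use {t}
  L5 def {e,k} use ∅
  L6 def {b,e} use ∅

Backward fixpoint:
  L0: in=∅ out=∅
  L1: in=∅ out=∅
  L2: in=∅ out=∅
  L3: in=∅ out={t}
  L4: in={t} out=∅
  L5: in=∅ out=∅
  L6: in=∅ out=∅

Conflict graph:
  b: {h}
  e: ∅
  g: {t}
  h: {b,t}
  k: {t}
  t: {g,h,k}

Chromatic number:
  clique {b,h} ⇒ need ≥ 2
  assign b→r0 e→r0 g→r1 h→r1 k→r1 t→r0 — no edge inside a register ⇒ χ ≤ 2
  χ = 2

Answer: 2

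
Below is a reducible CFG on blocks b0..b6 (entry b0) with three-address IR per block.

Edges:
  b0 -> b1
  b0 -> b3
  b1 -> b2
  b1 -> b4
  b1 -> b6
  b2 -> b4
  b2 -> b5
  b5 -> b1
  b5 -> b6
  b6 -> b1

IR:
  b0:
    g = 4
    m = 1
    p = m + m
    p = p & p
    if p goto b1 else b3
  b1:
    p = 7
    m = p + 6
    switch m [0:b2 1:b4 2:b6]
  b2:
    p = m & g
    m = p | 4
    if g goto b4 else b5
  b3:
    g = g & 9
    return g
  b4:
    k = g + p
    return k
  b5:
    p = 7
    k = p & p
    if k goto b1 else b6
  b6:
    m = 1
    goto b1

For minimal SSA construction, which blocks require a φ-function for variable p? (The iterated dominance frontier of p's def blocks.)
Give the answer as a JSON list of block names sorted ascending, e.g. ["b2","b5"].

Answer: ["b1", "b4", "b6"]

Derivation:
idom tree: b1←b0 b2←b1 b3←b0 b4←b1 b5←b2 b6←b1
Dom∩ at merges:
  b1: preds {b0,b5,b6}: {b0} ∩ {b0,b1,b2,b5} ∩ {b0,b1,b6} = {b0}; idom=b0
  b4: preds {b1,b2}: {b0,b1} ∩ {b0,b1,b2} = {b0,b1}; idom=b1
  b6: preds {b1,b5}: {b0,b1} ∩ {b0,b1,b2,b5} = {b0,b1}; idom=b1

Frontier:
  join b1 pred b0: · stop@b0
  join b1 pred b5: b5→b2→b1 stop@b0
  join b1 pred b6: b6→b1 stop@b0
  join b4 pred b1: · stop@b1
  join b4 pred b2: b2 stop@b1
  join b6 pred b1: · stop@b1
  join b6 pred b5: b5→b2 stop@b1
  b0: DF=∅
  b1: DF={b1}
  b2: DF={b1,b4,b6}
  b3: DF=∅
  b4: DF=∅
  b5: DF={b1,b6}
  b6: DF={b1}

φ for p: defs {b0,b1,b2,b5}
  DF⁺ = {b1,b4,b6}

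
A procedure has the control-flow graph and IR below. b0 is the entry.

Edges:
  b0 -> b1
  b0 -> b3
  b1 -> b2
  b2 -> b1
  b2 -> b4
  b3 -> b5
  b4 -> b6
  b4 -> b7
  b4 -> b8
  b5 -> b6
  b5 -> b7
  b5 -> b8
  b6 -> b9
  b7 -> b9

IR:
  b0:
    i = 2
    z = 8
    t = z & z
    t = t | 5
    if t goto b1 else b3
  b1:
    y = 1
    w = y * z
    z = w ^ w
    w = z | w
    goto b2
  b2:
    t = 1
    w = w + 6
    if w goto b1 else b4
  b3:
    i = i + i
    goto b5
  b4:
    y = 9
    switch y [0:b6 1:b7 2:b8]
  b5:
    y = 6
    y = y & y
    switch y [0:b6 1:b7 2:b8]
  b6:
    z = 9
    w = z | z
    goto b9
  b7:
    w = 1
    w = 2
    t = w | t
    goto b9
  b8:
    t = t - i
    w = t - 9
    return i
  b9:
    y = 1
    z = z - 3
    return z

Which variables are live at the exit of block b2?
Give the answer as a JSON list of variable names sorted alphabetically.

def/use:
  b0: def={i,t,z} ue=∅
  b1: def={w,y,z} ue={z}
  b2: def={t,w} ue={w}
  b3: def={i} ue={i}
  b4: def={y} ue=∅
  b5: def={y} ue=∅
  b6: def={w,z} ue=∅
  b7: def={t,w} ue={t}
  b8: def={t,w} ue={i,t}
  b9: def={y,z} ue={z}

Backward fixpoint:
  live b0: ∅→{i,t,z}
  live b1: {i,z}→{i,w,z}
  live b2: {i,w,z}→{i,t,z}
  live b3: {i,t,z}→{i,t,z}
  live b4: {i,t,z}→{i,t,z}
  live b5: {i,t,z}→{i,t,z}
  live b6: ∅→{z}
  live b7: {t,z}→{z}
  live b8: {i,t}→∅
  live b9: {z}→∅

live-out(b2) = ["i", "t", "z"]

Answer: ["i", "t", "z"]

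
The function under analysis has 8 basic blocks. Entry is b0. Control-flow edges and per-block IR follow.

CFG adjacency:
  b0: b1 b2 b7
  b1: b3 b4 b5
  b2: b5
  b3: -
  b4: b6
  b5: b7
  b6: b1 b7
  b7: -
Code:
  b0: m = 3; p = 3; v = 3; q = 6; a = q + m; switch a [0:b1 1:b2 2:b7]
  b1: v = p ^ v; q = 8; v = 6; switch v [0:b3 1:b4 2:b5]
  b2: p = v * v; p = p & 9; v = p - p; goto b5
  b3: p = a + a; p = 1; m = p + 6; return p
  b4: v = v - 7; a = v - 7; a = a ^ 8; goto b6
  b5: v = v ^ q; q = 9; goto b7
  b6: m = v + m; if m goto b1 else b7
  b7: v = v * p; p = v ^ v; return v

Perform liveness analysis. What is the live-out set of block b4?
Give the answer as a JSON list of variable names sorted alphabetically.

Answer: ["a", "m", "p", "v"]

Working:
def/use:
  b0 def {a,m,p,q,v} use ∅
  b1 def {q,v} use {p,v}
  b2 def {p,v} use {v}
  b3 def {m,p} use {a}
  b4 def {a,v} use {v}
  b5 def {q,v} use {q,v}
  b6 def {m} use {m,v}
  b7 def {p,v} use {p,v}

Live sets:
  live b0: ∅→{a,m,p,q,v}
  live b1: {a,m,p,v}→{a,m,p,q,v}
  live b2: {q,v}→{p,q,v}
  live b3: {a}→∅
  live b4: {m,p,v}→{a,m,p,v}
  live b5: {p,q,v}→{p,v}
  live b6: {a,m,p,v}→{a,m,p,v}
  live b7: {p,v}→∅

live-out(b4) = ["a", "m", "p", "v"]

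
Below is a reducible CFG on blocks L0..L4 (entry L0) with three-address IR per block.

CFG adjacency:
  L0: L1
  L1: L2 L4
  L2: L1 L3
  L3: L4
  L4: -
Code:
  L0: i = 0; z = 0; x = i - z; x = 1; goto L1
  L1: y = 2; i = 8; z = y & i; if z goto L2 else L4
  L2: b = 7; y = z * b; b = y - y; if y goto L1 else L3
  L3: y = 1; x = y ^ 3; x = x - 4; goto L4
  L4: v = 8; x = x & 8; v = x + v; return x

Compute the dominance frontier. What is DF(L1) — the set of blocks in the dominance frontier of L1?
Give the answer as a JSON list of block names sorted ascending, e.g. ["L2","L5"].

idom tree: L1←L0 L2←L1 L3←L2 L4←L1
Join-block Dom:
  L1: preds {L0,L2}: {L0} ∩ {L0,L1,L2} = {L0}; idom=L0
  L4: preds {L1,L3}: {L0,L1} ∩ {L0,L1,L2,L3} = {L0,L1}; idom=L1

DF derivation:
  L1←L0: walk · to L0
  L1←L2: walk L2→L1 to L0
  L4←L1: walk · to L1
  L4←L3: walk L3→L2 to L1
  L0: DF=∅
  L1: DF={L1}
  L2: DF={L1,L4}
  L3: DF={L4}
  L4: DF=∅

DF(L1) = ["L1"]

Answer: ["L1"]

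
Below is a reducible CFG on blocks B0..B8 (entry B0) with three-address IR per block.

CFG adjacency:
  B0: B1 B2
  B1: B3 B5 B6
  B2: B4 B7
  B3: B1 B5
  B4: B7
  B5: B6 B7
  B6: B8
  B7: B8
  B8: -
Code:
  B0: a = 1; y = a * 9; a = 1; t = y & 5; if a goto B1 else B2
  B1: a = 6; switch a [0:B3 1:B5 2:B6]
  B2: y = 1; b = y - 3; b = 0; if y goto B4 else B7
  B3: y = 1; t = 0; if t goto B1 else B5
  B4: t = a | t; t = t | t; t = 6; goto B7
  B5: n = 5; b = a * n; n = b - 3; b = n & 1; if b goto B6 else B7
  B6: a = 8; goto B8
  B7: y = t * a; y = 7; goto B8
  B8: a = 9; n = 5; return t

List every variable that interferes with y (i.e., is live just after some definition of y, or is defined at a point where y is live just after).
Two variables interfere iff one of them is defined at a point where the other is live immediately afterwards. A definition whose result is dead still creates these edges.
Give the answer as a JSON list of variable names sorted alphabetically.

Answer: ["a", "b", "t"]

Derivation:
Per-block:
  B0: def={a,t,y} ue=∅
  B1: def={a} ue=∅
  B2: def={b,y} ue=∅
  B3: def={t,y} ue=∅
  B4: def={t} ue={a,t}
  B5: def={b,n} ue={a}
  B6: def={a} ue=∅
  B7: def={y} ue={a,t}
  B8: def={a,n} ue={t}

Liveness:
  B0 li=∅ lo={a,t}
  B1 li={t} lo={a,t}
  B2 li={a,t} lo={a,t}
  B3 li={a} lo={a,t}
  B4 li={a,t} lo={a,t}
  B5 li={a,t} lo={a,t}
  B6 li={t} lo={t}
  B7 li={a,t} lo={t}
  B8 li={t} lo=∅

Interference:
  a: {b,n,t,y}
  b: {a,t,y}
  n: {a,t}
  t: {a,b,n,y}
  y: {a,b,t}

N(y) = ["a", "b", "t"]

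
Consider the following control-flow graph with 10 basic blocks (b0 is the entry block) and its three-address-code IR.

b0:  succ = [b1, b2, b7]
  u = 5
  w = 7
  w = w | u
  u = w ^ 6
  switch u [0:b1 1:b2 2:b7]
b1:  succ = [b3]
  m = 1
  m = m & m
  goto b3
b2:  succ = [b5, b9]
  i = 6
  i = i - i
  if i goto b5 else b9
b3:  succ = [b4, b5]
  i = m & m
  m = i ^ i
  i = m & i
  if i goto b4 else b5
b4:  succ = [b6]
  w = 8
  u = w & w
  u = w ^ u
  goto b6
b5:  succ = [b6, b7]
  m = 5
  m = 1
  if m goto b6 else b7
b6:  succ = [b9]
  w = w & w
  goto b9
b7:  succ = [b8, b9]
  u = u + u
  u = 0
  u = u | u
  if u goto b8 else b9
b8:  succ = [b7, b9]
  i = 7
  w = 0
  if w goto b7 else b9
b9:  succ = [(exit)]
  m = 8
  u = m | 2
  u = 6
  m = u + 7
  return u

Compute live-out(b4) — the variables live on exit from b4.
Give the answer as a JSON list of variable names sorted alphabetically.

Block summaries:
  b0: def={u,w} ue=∅
  b1: def={m} ue=∅
  b2: def={i} ue=∅
  b3: def={i,m} ue={m}
  b4: def={u,w} ue=∅
  b5: def={m} ue=∅
  b6: def={w} ue={w}
  b7: def={u} ue={u}
  b8: def={i,w} ue=∅
  b9: def={m,u} ue=∅

Liveness:
  b0 li=∅ lo={u,w}
  b1 li={u,w} lo={m,u,w}
  b2 li={u,w} lo={u,w}
  b3 li={m,u,w} lo={u,w}
  b4 li=∅ lo={w}
  b5 li={u,w} lo={u,w}
  b6 li={w} lo=∅
  b7 li={u} lo={u}
  b8 li={u} lo={u}
  b9 li=∅ lo=∅

live-out(b4) = ["w"]

Answer: ["w"]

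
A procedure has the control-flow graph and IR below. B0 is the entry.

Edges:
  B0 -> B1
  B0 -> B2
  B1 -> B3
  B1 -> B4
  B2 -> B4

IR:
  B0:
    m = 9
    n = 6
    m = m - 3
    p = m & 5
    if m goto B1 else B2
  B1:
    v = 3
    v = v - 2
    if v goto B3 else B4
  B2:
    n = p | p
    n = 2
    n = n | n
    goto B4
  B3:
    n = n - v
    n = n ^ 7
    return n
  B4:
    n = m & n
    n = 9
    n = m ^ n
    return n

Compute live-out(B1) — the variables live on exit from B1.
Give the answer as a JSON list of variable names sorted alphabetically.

Block summaries:
  B0: {m,n,p} / ∅
  B1: {v} / ∅
  B2: {n} / {p}
  B3: {n} / {n,v}
  B4: {n} / {m,n}

Liveness:
  B0: in=∅ out={m,n,p}
  B1: in={m,n} out={m,n,v}
  B2: in={m,p} out={m,n}
  B3: in={n,v} out=∅
  B4: in={m,n} out=∅

live-out(B1) = ["m", "n", "v"]

Answer: ["m", "n", "v"]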